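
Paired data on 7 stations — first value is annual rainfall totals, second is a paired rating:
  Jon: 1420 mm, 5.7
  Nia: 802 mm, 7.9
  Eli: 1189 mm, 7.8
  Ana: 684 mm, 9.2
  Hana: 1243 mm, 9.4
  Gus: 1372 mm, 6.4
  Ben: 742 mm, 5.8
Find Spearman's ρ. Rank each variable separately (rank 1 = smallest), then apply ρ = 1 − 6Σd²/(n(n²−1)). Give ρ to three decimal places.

Ranks of variable 1: 7, 3, 4, 1, 5, 6, 2
Ranks of variable 2: 1, 5, 4, 6, 7, 3, 2
d = r₁ − r₂: 6, -2, 0, -5, -2, 3, 0
d²: 36, 4, 0, 25, 4, 9, 0; Σd² = 78
ρ = 1 − 6·78/(7·48) = 1 − 468/336 = -0.393

-0.393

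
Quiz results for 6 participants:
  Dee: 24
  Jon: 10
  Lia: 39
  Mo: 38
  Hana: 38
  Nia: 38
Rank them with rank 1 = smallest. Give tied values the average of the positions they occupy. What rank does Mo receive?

4

Sorted (ascending): 10, 24, 38, 38, 38, 39
The 3 values of 38 occupy positions 3–5 → average rank 4.
Mo has value 38 → rank 4.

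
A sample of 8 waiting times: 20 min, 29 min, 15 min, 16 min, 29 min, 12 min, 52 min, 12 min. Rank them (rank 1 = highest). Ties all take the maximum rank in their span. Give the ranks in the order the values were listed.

Sorted (descending): 52, 29, 29, 20, 16, 15, 12, 12
The 2 values of 29 occupy positions 2–3 → each gets rank 3.
The 2 values of 12 occupy positions 7–8 → each gets rank 8.

4, 3, 6, 5, 3, 8, 1, 8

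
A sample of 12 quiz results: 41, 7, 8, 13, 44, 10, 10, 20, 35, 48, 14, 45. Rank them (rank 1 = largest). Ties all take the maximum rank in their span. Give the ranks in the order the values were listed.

Sorted (descending): 48, 45, 44, 41, 35, 20, 14, 13, 10, 10, 8, 7
The 2 values of 10 occupy positions 9–10 → each gets rank 10.

4, 12, 11, 8, 3, 10, 10, 6, 5, 1, 7, 2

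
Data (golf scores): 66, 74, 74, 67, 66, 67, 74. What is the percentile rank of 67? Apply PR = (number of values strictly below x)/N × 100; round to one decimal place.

28.6

N = 7.
Strictly below 67: 2. Equal to 67: 2.
PR = 2/7 × 100 = 28.6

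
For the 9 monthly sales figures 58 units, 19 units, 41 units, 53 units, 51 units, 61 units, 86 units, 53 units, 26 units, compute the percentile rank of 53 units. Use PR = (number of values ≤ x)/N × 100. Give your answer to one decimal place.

66.7

N = 9.
Strictly below 53: 4. Equal to 53: 2.
PR = 6/9 × 100 = 66.7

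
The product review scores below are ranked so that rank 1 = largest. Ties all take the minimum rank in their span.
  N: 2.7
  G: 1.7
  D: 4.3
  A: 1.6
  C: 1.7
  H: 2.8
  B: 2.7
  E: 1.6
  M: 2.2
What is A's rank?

Sorted (descending): 4.3, 2.8, 2.7, 2.7, 2.2, 1.7, 1.7, 1.6, 1.6
The 2 values of 2.7 occupy positions 3–4 → each gets rank 3.
The 2 values of 1.7 occupy positions 6–7 → each gets rank 6.
The 2 values of 1.6 occupy positions 8–9 → each gets rank 8.
A has value 1.6 → rank 8.

8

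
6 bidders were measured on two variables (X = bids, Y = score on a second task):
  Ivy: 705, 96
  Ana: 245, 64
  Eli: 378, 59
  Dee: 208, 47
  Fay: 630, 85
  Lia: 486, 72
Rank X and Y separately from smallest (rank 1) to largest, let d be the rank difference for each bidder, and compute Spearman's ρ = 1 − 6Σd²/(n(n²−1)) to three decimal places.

0.943

Ranks of variable 1: 6, 2, 3, 1, 5, 4
Ranks of variable 2: 6, 3, 2, 1, 5, 4
d = r₁ − r₂: 0, -1, 1, 0, 0, 0
d²: 0, 1, 1, 0, 0, 0; Σd² = 2
ρ = 1 − 6·2/(6·35) = 1 − 12/210 = 0.943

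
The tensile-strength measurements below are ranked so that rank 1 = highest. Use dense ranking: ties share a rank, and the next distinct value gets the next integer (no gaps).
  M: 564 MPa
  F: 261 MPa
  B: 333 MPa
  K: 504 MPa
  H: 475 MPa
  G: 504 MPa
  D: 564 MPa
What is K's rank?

2

Sorted (descending): 564, 564, 504, 504, 475, 333, 261
The 2 values of 564 share dense rank 1.
The 2 values of 504 share dense rank 2.
Remaining distinct values take the next consecutive integers.
K has value 504 MPa → rank 2.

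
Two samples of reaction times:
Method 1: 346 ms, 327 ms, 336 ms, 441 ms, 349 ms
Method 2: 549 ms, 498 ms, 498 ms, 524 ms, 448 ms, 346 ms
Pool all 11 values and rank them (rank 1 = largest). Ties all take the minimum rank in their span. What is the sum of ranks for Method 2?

Sorted (descending): 549, 524, 498, 498, 448, 441, 349, 346, 346, 336, 327
The 2 values of 498 occupy positions 3–4 → each gets rank 3.
The 2 values of 346 occupy positions 8–9 → each gets rank 8.
Method 2 values → pooled ranks: 549→1, 498→3, 498→3, 524→2, 448→5, 346→8
Rank sum = 1 + 3 + 3 + 2 + 5 + 8 = 22

22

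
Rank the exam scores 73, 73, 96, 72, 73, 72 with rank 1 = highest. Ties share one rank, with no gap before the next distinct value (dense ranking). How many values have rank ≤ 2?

Sorted (descending): 96, 73, 73, 73, 72, 72
The 3 values of 73 share dense rank 2.
The 2 values of 72 share dense rank 3.
Remaining distinct values take the next consecutive integers.
Ranks ≤ 2: {1, 2, 2, 2} → 4 values.

4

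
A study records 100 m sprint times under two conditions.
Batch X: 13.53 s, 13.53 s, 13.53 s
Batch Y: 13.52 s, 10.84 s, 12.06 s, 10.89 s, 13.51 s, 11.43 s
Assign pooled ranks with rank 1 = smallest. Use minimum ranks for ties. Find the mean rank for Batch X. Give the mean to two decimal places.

7.00

Sorted (ascending): 10.84, 10.89, 11.43, 12.06, 13.51, 13.52, 13.53, 13.53, 13.53
The 3 values of 13.53 occupy positions 7–9 → each gets rank 7.
Batch X values → pooled ranks: 13.53→7, 13.53→7, 13.53→7
Mean rank = (7 + 7 + 7) / 3 = 7.00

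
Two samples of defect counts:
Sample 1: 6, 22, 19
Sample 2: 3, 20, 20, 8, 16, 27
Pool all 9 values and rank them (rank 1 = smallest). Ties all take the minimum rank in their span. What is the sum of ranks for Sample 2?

29

Sorted (ascending): 3, 6, 8, 16, 19, 20, 20, 22, 27
The 2 values of 20 occupy positions 6–7 → each gets rank 6.
Sample 2 values → pooled ranks: 3→1, 20→6, 20→6, 8→3, 16→4, 27→9
Rank sum = 1 + 6 + 6 + 3 + 4 + 9 = 29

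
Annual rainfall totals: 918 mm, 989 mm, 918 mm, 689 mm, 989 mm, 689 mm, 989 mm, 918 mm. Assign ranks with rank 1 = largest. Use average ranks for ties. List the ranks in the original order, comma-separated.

5, 2, 5, 7.5, 2, 7.5, 2, 5

Sorted (descending): 989, 989, 989, 918, 918, 918, 689, 689
The 3 values of 989 occupy positions 1–3 → average rank 2.
The 3 values of 918 occupy positions 4–6 → average rank 5.
The 2 values of 689 occupy positions 7–8 → average rank (7+8)/2 = 7.5.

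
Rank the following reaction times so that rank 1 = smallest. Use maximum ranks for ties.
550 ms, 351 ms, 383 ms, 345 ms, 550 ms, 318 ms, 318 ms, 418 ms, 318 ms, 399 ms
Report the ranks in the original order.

Sorted (ascending): 318, 318, 318, 345, 351, 383, 399, 418, 550, 550
The 3 values of 318 occupy positions 1–3 → each gets rank 3.
The 2 values of 550 occupy positions 9–10 → each gets rank 10.

10, 5, 6, 4, 10, 3, 3, 8, 3, 7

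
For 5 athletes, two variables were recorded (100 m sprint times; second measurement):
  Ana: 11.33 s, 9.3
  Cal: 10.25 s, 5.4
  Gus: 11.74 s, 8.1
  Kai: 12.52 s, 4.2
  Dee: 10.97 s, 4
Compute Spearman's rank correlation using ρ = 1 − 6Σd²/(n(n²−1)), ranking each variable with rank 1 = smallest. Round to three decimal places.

Ranks of variable 1: 3, 1, 4, 5, 2
Ranks of variable 2: 5, 3, 4, 2, 1
d = r₁ − r₂: -2, -2, 0, 3, 1
d²: 4, 4, 0, 9, 1; Σd² = 18
ρ = 1 − 6·18/(5·24) = 1 − 108/120 = 0.100

0.100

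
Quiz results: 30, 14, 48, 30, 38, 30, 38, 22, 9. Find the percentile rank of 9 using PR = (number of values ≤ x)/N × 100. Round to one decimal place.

N = 9.
Strictly below 9: 0. Equal to 9: 1.
PR = 1/9 × 100 = 11.1

11.1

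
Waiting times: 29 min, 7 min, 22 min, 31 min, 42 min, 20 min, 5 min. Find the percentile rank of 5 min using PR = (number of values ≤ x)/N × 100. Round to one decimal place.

N = 7.
Strictly below 5: 0. Equal to 5: 1.
PR = 1/7 × 100 = 14.3

14.3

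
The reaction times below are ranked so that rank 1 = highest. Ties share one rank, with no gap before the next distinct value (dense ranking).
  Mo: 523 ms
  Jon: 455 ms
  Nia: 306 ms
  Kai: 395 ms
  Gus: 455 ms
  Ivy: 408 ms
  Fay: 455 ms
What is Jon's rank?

Sorted (descending): 523, 455, 455, 455, 408, 395, 306
The 3 values of 455 share dense rank 2.
Remaining distinct values take the next consecutive integers.
Jon has value 455 ms → rank 2.

2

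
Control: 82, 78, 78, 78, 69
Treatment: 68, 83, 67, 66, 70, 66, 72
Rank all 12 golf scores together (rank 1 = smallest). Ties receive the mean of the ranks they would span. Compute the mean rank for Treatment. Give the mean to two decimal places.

Sorted (ascending): 66, 66, 67, 68, 69, 70, 72, 78, 78, 78, 82, 83
The 2 values of 66 occupy positions 1–2 → average rank (1+2)/2 = 1.5.
The 3 values of 78 occupy positions 8–10 → average rank 9.
Treatment values → pooled ranks: 68→4, 83→12, 67→3, 66→1.5, 70→6, 66→1.5, 72→7
Mean rank = (4 + 12 + 3 + 1.5 + 6 + 1.5 + 7) / 7 = 5.00

5.00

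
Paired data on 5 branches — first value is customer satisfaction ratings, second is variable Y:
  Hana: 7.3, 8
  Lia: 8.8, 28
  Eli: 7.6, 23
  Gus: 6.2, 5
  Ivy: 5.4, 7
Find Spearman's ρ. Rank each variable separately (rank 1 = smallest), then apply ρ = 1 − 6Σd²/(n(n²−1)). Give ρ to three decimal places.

Ranks of variable 1: 3, 5, 4, 2, 1
Ranks of variable 2: 3, 5, 4, 1, 2
d = r₁ − r₂: 0, 0, 0, 1, -1
d²: 0, 0, 0, 1, 1; Σd² = 2
ρ = 1 − 6·2/(5·24) = 1 − 12/120 = 0.900

0.900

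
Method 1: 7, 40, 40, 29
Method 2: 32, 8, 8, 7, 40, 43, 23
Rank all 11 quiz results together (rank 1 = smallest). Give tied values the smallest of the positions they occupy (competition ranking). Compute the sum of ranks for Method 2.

Sorted (ascending): 7, 7, 8, 8, 23, 29, 32, 40, 40, 40, 43
The 2 values of 7 occupy positions 1–2 → each gets rank 1.
The 2 values of 8 occupy positions 3–4 → each gets rank 3.
The 3 values of 40 occupy positions 8–10 → each gets rank 8.
Method 2 values → pooled ranks: 32→7, 8→3, 8→3, 7→1, 40→8, 43→11, 23→5
Rank sum = 7 + 3 + 3 + 1 + 8 + 11 + 5 = 38

38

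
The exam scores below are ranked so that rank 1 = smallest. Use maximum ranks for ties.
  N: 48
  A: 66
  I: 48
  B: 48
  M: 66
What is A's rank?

Sorted (ascending): 48, 48, 48, 66, 66
The 3 values of 48 occupy positions 1–3 → each gets rank 3.
The 2 values of 66 occupy positions 4–5 → each gets rank 5.
A has value 66 → rank 5.

5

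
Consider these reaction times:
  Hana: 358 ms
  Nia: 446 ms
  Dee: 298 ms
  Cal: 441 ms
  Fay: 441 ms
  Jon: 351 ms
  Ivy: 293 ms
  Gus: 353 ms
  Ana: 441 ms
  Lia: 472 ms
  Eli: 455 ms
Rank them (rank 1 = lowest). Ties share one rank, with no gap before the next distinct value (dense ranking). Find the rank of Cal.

6

Sorted (ascending): 293, 298, 351, 353, 358, 441, 441, 441, 446, 455, 472
The 3 values of 441 share dense rank 6.
Remaining distinct values take the next consecutive integers.
Cal has value 441 ms → rank 6.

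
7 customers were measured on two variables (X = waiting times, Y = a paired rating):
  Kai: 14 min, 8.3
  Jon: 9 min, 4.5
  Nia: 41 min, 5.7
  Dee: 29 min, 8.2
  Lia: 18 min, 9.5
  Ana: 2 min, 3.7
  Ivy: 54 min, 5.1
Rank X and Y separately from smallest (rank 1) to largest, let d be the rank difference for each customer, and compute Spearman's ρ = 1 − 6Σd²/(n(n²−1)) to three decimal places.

Ranks of variable 1: 3, 2, 6, 5, 4, 1, 7
Ranks of variable 2: 6, 2, 4, 5, 7, 1, 3
d = r₁ − r₂: -3, 0, 2, 0, -3, 0, 4
d²: 9, 0, 4, 0, 9, 0, 16; Σd² = 38
ρ = 1 − 6·38/(7·48) = 1 − 228/336 = 0.321

0.321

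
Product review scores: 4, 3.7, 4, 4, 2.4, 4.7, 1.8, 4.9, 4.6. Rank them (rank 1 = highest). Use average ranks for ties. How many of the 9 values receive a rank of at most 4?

Sorted (descending): 4.9, 4.7, 4.6, 4, 4, 4, 3.7, 2.4, 1.8
The 3 values of 4 occupy positions 4–6 → average rank 5.
Ranks ≤ 4: {1, 2, 3} → 3 values.

3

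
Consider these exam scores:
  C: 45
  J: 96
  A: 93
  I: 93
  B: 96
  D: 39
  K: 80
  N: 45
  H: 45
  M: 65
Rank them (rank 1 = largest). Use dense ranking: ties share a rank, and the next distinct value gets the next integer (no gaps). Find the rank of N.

Sorted (descending): 96, 96, 93, 93, 80, 65, 45, 45, 45, 39
The 2 values of 96 share dense rank 1.
The 2 values of 93 share dense rank 2.
The 3 values of 45 share dense rank 5.
Remaining distinct values take the next consecutive integers.
N has value 45 → rank 5.

5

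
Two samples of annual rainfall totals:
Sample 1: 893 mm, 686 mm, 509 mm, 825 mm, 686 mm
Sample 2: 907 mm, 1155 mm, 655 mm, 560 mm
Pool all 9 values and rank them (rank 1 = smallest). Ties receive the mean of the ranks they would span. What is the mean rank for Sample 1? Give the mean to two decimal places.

Sorted (ascending): 509, 560, 655, 686, 686, 825, 893, 907, 1155
The 2 values of 686 occupy positions 4–5 → average rank (4+5)/2 = 4.5.
Sample 1 values → pooled ranks: 893→7, 686→4.5, 509→1, 825→6, 686→4.5
Mean rank = (7 + 4.5 + 1 + 6 + 4.5) / 5 = 4.60

4.60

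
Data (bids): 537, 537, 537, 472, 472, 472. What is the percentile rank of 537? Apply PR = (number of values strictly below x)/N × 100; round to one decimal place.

50.0

N = 6.
Strictly below 537: 3. Equal to 537: 3.
PR = 3/6 × 100 = 50.0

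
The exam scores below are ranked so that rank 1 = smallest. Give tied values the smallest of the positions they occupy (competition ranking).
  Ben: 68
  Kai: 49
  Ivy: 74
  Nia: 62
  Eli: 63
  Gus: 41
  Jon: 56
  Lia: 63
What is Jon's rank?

Sorted (ascending): 41, 49, 56, 62, 63, 63, 68, 74
The 2 values of 63 occupy positions 5–6 → each gets rank 5.
Jon has value 56 → rank 3.

3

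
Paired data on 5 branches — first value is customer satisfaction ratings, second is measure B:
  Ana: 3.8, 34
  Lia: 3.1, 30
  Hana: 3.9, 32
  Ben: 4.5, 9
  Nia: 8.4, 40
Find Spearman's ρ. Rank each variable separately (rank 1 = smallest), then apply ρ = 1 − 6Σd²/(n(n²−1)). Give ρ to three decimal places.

Ranks of variable 1: 2, 1, 3, 4, 5
Ranks of variable 2: 4, 2, 3, 1, 5
d = r₁ − r₂: -2, -1, 0, 3, 0
d²: 4, 1, 0, 9, 0; Σd² = 14
ρ = 1 − 6·14/(5·24) = 1 − 84/120 = 0.300

0.300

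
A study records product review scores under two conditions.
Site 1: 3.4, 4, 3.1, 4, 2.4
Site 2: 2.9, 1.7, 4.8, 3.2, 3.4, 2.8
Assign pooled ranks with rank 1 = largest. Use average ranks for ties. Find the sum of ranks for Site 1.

Sorted (descending): 4.8, 4, 4, 3.4, 3.4, 3.2, 3.1, 2.9, 2.8, 2.4, 1.7
The 2 values of 4 occupy positions 2–3 → average rank (2+3)/2 = 2.5.
The 2 values of 3.4 occupy positions 4–5 → average rank (4+5)/2 = 4.5.
Site 1 values → pooled ranks: 3.4→4.5, 4→2.5, 3.1→7, 4→2.5, 2.4→10
Rank sum = 4.5 + 2.5 + 7 + 2.5 + 10 = 26.5

26.5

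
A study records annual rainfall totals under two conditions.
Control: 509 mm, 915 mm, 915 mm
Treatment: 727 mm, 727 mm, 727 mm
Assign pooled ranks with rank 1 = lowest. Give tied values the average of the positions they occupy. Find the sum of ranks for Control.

12

Sorted (ascending): 509, 727, 727, 727, 915, 915
The 3 values of 727 occupy positions 2–4 → average rank 3.
The 2 values of 915 occupy positions 5–6 → average rank (5+6)/2 = 5.5.
Control values → pooled ranks: 509→1, 915→5.5, 915→5.5
Rank sum = 1 + 5.5 + 5.5 = 12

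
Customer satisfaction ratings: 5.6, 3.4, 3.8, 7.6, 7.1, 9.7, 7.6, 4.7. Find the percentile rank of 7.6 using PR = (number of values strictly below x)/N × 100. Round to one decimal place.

N = 8.
Strictly below 7.6: 5. Equal to 7.6: 2.
PR = 5/8 × 100 = 62.5

62.5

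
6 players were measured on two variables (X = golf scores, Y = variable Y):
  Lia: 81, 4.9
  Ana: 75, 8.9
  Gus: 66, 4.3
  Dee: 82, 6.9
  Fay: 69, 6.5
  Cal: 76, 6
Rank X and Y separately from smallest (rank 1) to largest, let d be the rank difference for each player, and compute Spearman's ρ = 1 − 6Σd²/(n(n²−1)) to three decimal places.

Ranks of variable 1: 5, 3, 1, 6, 2, 4
Ranks of variable 2: 2, 6, 1, 5, 4, 3
d = r₁ − r₂: 3, -3, 0, 1, -2, 1
d²: 9, 9, 0, 1, 4, 1; Σd² = 24
ρ = 1 − 6·24/(6·35) = 1 − 144/210 = 0.314

0.314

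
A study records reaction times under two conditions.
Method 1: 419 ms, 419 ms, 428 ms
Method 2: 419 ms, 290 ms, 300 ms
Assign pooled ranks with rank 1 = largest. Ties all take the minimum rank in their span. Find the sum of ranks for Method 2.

Sorted (descending): 428, 419, 419, 419, 300, 290
The 3 values of 419 occupy positions 2–4 → each gets rank 2.
Method 2 values → pooled ranks: 419→2, 290→6, 300→5
Rank sum = 2 + 6 + 5 = 13

13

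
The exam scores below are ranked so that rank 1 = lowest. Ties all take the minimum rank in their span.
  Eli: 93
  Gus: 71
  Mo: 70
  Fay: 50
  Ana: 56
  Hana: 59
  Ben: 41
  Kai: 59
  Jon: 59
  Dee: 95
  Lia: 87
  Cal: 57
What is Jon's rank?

Sorted (ascending): 41, 50, 56, 57, 59, 59, 59, 70, 71, 87, 93, 95
The 3 values of 59 occupy positions 5–7 → each gets rank 5.
Jon has value 59 → rank 5.

5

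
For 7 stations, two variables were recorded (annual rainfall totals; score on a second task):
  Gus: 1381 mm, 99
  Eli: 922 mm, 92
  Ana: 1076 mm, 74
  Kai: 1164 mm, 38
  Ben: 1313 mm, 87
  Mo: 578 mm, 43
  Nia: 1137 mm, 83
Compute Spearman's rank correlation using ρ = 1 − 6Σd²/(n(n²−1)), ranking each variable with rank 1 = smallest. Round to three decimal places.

0.393

Ranks of variable 1: 7, 2, 3, 5, 6, 1, 4
Ranks of variable 2: 7, 6, 3, 1, 5, 2, 4
d = r₁ − r₂: 0, -4, 0, 4, 1, -1, 0
d²: 0, 16, 0, 16, 1, 1, 0; Σd² = 34
ρ = 1 − 6·34/(7·48) = 1 − 204/336 = 0.393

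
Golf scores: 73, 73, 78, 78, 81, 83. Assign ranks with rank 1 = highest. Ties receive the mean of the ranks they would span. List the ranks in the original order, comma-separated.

5.5, 5.5, 3.5, 3.5, 2, 1

Sorted (descending): 83, 81, 78, 78, 73, 73
The 2 values of 78 occupy positions 3–4 → average rank (3+4)/2 = 3.5.
The 2 values of 73 occupy positions 5–6 → average rank (5+6)/2 = 5.5.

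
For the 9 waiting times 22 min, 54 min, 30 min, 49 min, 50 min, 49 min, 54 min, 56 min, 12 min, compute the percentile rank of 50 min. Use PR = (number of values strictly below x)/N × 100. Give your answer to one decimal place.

55.6

N = 9.
Strictly below 50: 5. Equal to 50: 1.
PR = 5/9 × 100 = 55.6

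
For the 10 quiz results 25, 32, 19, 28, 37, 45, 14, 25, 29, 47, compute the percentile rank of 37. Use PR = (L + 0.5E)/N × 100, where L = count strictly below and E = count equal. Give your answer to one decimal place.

N = 10.
Strictly below 37: 7. Equal to 37: 1.
PR = (7 + 0.5·1)/10 × 100 = 75.0

75.0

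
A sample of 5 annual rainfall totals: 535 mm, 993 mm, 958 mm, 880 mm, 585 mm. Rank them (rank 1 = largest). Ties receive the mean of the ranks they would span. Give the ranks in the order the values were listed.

Sorted (descending): 993, 958, 880, 585, 535
No ties — each value takes its position as its rank.

5, 1, 2, 3, 4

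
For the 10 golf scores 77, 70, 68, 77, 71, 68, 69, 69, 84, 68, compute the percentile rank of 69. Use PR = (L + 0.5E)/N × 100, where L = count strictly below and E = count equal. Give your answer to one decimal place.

N = 10.
Strictly below 69: 3. Equal to 69: 2.
PR = (3 + 0.5·2)/10 × 100 = 40.0

40.0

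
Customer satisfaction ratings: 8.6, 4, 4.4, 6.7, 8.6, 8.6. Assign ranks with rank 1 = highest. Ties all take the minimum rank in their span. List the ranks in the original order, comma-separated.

1, 6, 5, 4, 1, 1

Sorted (descending): 8.6, 8.6, 8.6, 6.7, 4.4, 4
The 3 values of 8.6 occupy positions 1–3 → each gets rank 1.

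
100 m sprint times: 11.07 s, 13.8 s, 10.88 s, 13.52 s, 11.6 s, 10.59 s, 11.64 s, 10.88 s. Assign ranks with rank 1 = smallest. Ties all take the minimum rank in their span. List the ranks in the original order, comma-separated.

Sorted (ascending): 10.59, 10.88, 10.88, 11.07, 11.6, 11.64, 13.52, 13.8
The 2 values of 10.88 occupy positions 2–3 → each gets rank 2.

4, 8, 2, 7, 5, 1, 6, 2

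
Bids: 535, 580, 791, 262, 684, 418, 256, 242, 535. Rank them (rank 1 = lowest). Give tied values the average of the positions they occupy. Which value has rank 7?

Sorted (ascending): 242, 256, 262, 418, 535, 535, 580, 684, 791
The 2 values of 535 occupy positions 5–6 → average rank (5+6)/2 = 5.5.
Rank 7 → value 580.

580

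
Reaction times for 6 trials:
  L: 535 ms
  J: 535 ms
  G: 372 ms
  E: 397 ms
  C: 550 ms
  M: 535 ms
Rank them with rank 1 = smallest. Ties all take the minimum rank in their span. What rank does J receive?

3

Sorted (ascending): 372, 397, 535, 535, 535, 550
The 3 values of 535 occupy positions 3–5 → each gets rank 3.
J has value 535 ms → rank 3.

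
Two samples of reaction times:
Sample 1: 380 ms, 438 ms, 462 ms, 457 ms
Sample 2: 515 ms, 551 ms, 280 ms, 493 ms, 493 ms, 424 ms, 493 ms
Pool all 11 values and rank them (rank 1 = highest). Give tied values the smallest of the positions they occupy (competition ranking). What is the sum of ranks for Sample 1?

31

Sorted (descending): 551, 515, 493, 493, 493, 462, 457, 438, 424, 380, 280
The 3 values of 493 occupy positions 3–5 → each gets rank 3.
Sample 1 values → pooled ranks: 380→10, 438→8, 462→6, 457→7
Rank sum = 10 + 8 + 6 + 7 = 31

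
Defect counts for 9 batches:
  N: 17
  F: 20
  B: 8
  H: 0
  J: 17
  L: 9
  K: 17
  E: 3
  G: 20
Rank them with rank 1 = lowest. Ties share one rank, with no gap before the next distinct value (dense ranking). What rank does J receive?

5

Sorted (ascending): 0, 3, 8, 9, 17, 17, 17, 20, 20
The 3 values of 17 share dense rank 5.
The 2 values of 20 share dense rank 6.
Remaining distinct values take the next consecutive integers.
J has value 17 → rank 5.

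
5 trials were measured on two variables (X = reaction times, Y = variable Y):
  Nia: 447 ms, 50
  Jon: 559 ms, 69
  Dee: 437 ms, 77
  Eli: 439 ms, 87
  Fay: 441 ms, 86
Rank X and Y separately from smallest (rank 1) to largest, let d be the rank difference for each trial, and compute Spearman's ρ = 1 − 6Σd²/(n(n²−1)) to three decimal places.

Ranks of variable 1: 4, 5, 1, 2, 3
Ranks of variable 2: 1, 2, 3, 5, 4
d = r₁ − r₂: 3, 3, -2, -3, -1
d²: 9, 9, 4, 9, 1; Σd² = 32
ρ = 1 − 6·32/(5·24) = 1 − 192/120 = -0.600

-0.600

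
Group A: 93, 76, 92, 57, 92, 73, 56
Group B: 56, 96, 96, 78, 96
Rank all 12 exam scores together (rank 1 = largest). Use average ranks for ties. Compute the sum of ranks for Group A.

53.5

Sorted (descending): 96, 96, 96, 93, 92, 92, 78, 76, 73, 57, 56, 56
The 3 values of 96 occupy positions 1–3 → average rank 2.
The 2 values of 92 occupy positions 5–6 → average rank (5+6)/2 = 5.5.
The 2 values of 56 occupy positions 11–12 → average rank (11+12)/2 = 11.5.
Group A values → pooled ranks: 93→4, 76→8, 92→5.5, 57→10, 92→5.5, 73→9, 56→11.5
Rank sum = 4 + 8 + 5.5 + 10 + 5.5 + 9 + 11.5 = 53.5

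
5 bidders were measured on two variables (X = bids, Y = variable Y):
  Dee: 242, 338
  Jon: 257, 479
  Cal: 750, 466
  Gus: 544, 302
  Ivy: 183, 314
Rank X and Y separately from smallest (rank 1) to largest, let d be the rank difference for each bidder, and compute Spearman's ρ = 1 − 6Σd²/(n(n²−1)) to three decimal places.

0.200

Ranks of variable 1: 2, 3, 5, 4, 1
Ranks of variable 2: 3, 5, 4, 1, 2
d = r₁ − r₂: -1, -2, 1, 3, -1
d²: 1, 4, 1, 9, 1; Σd² = 16
ρ = 1 − 6·16/(5·24) = 1 − 96/120 = 0.200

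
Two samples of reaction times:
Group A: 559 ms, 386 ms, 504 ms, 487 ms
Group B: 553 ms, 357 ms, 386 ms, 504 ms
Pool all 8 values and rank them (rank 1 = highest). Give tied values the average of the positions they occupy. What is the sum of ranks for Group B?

Sorted (descending): 559, 553, 504, 504, 487, 386, 386, 357
The 2 values of 504 occupy positions 3–4 → average rank (3+4)/2 = 3.5.
The 2 values of 386 occupy positions 6–7 → average rank (6+7)/2 = 6.5.
Group B values → pooled ranks: 553→2, 357→8, 386→6.5, 504→3.5
Rank sum = 2 + 8 + 6.5 + 3.5 = 20

20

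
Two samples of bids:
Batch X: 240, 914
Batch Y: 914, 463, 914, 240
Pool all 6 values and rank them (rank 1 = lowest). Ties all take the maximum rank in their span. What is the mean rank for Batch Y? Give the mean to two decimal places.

Sorted (ascending): 240, 240, 463, 914, 914, 914
The 2 values of 240 occupy positions 1–2 → each gets rank 2.
The 3 values of 914 occupy positions 4–6 → each gets rank 6.
Batch Y values → pooled ranks: 914→6, 463→3, 914→6, 240→2
Mean rank = (6 + 3 + 6 + 2) / 4 = 4.25

4.25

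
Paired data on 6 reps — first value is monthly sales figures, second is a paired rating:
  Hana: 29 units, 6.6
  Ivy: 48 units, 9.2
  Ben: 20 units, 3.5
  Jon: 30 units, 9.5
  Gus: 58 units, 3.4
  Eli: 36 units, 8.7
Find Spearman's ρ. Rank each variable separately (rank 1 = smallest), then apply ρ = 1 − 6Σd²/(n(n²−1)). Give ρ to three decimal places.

-0.029

Ranks of variable 1: 2, 5, 1, 3, 6, 4
Ranks of variable 2: 3, 5, 2, 6, 1, 4
d = r₁ − r₂: -1, 0, -1, -3, 5, 0
d²: 1, 0, 1, 9, 25, 0; Σd² = 36
ρ = 1 − 6·36/(6·35) = 1 − 216/210 = -0.029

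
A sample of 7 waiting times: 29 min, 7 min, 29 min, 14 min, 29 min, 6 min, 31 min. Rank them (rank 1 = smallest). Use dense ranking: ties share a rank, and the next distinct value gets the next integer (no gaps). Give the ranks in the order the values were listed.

Sorted (ascending): 6, 7, 14, 29, 29, 29, 31
The 3 values of 29 share dense rank 4.
Remaining distinct values take the next consecutive integers.

4, 2, 4, 3, 4, 1, 5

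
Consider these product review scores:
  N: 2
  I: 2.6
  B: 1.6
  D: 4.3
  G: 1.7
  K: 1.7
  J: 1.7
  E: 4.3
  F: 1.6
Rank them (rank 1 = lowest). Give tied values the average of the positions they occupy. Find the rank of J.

4

Sorted (ascending): 1.6, 1.6, 1.7, 1.7, 1.7, 2, 2.6, 4.3, 4.3
The 2 values of 1.6 occupy positions 1–2 → average rank (1+2)/2 = 1.5.
The 3 values of 1.7 occupy positions 3–5 → average rank 4.
The 2 values of 4.3 occupy positions 8–9 → average rank (8+9)/2 = 8.5.
J has value 1.7 → rank 4.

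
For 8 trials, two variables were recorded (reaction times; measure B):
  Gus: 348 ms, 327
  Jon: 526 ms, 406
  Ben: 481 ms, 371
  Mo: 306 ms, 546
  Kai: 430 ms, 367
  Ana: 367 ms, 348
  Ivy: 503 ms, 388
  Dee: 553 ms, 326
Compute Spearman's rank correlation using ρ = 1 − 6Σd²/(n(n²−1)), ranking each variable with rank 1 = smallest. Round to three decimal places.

Ranks of variable 1: 2, 7, 5, 1, 4, 3, 6, 8
Ranks of variable 2: 2, 7, 5, 8, 4, 3, 6, 1
d = r₁ − r₂: 0, 0, 0, -7, 0, 0, 0, 7
d²: 0, 0, 0, 49, 0, 0, 0, 49; Σd² = 98
ρ = 1 − 6·98/(8·63) = 1 − 588/504 = -0.167

-0.167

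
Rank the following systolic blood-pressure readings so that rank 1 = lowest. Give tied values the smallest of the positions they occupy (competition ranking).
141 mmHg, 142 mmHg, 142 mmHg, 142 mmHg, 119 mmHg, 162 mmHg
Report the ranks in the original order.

2, 3, 3, 3, 1, 6

Sorted (ascending): 119, 141, 142, 142, 142, 162
The 3 values of 142 occupy positions 3–5 → each gets rank 3.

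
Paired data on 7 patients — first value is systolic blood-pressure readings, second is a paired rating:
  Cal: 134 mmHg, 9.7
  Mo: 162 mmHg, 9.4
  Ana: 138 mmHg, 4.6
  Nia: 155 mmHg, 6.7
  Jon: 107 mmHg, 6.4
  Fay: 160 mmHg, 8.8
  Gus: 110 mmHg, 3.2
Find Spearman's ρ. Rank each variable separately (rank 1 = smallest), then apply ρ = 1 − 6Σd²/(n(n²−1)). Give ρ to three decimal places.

0.500

Ranks of variable 1: 3, 7, 4, 5, 1, 6, 2
Ranks of variable 2: 7, 6, 2, 4, 3, 5, 1
d = r₁ − r₂: -4, 1, 2, 1, -2, 1, 1
d²: 16, 1, 4, 1, 4, 1, 1; Σd² = 28
ρ = 1 − 6·28/(7·48) = 1 − 168/336 = 0.500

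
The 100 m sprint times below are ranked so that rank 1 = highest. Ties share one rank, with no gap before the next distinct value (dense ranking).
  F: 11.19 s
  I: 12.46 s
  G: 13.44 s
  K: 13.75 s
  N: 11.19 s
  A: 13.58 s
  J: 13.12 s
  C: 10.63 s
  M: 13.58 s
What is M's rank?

2

Sorted (descending): 13.75, 13.58, 13.58, 13.44, 13.12, 12.46, 11.19, 11.19, 10.63
The 2 values of 13.58 share dense rank 2.
The 2 values of 11.19 share dense rank 6.
Remaining distinct values take the next consecutive integers.
M has value 13.58 s → rank 2.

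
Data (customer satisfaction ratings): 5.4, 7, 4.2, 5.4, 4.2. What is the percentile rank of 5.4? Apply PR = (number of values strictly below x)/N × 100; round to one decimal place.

40.0

N = 5.
Strictly below 5.4: 2. Equal to 5.4: 2.
PR = 2/5 × 100 = 40.0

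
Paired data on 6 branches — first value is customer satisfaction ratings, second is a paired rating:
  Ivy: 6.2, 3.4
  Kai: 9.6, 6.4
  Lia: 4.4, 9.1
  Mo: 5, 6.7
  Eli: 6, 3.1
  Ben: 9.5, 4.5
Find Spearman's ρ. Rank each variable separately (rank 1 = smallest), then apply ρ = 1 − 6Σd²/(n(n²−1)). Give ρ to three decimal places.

-0.429

Ranks of variable 1: 4, 6, 1, 2, 3, 5
Ranks of variable 2: 2, 4, 6, 5, 1, 3
d = r₁ − r₂: 2, 2, -5, -3, 2, 2
d²: 4, 4, 25, 9, 4, 4; Σd² = 50
ρ = 1 − 6·50/(6·35) = 1 − 300/210 = -0.429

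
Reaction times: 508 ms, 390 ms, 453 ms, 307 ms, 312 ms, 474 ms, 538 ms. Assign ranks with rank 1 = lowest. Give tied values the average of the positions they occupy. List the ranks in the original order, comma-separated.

Sorted (ascending): 307, 312, 390, 453, 474, 508, 538
No ties — each value takes its position as its rank.

6, 3, 4, 1, 2, 5, 7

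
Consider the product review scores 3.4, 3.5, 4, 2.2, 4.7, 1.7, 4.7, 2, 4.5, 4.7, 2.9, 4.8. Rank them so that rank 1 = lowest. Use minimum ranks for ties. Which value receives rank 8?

Sorted (ascending): 1.7, 2, 2.2, 2.9, 3.4, 3.5, 4, 4.5, 4.7, 4.7, 4.7, 4.8
The 3 values of 4.7 occupy positions 9–11 → each gets rank 9.
Rank 8 → value 4.5.

4.5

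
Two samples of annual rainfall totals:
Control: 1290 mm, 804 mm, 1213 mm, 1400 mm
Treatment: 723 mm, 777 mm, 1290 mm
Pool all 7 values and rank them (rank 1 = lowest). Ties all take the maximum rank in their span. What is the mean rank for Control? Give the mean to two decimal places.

Sorted (ascending): 723, 777, 804, 1213, 1290, 1290, 1400
The 2 values of 1290 occupy positions 5–6 → each gets rank 6.
Control values → pooled ranks: 1290→6, 804→3, 1213→4, 1400→7
Mean rank = (6 + 3 + 4 + 7) / 4 = 5.00

5.00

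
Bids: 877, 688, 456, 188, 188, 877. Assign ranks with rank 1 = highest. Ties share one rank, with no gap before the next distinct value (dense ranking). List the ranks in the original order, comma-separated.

1, 2, 3, 4, 4, 1

Sorted (descending): 877, 877, 688, 456, 188, 188
The 2 values of 877 share dense rank 1.
The 2 values of 188 share dense rank 4.
Remaining distinct values take the next consecutive integers.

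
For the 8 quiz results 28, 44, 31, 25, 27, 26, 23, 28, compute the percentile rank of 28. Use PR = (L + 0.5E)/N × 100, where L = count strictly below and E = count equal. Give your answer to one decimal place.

62.5

N = 8.
Strictly below 28: 4. Equal to 28: 2.
PR = (4 + 0.5·2)/8 × 100 = 62.5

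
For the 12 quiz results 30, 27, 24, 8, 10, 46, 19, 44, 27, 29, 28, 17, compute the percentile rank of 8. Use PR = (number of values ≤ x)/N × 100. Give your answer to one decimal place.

N = 12.
Strictly below 8: 0. Equal to 8: 1.
PR = 1/12 × 100 = 8.3

8.3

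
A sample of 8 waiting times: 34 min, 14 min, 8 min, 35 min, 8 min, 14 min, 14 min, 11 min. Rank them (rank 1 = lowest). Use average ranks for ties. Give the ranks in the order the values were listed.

Sorted (ascending): 8, 8, 11, 14, 14, 14, 34, 35
The 2 values of 8 occupy positions 1–2 → average rank (1+2)/2 = 1.5.
The 3 values of 14 occupy positions 4–6 → average rank 5.

7, 5, 1.5, 8, 1.5, 5, 5, 3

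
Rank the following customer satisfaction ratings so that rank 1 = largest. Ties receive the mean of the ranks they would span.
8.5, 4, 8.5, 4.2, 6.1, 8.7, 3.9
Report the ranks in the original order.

2.5, 6, 2.5, 5, 4, 1, 7

Sorted (descending): 8.7, 8.5, 8.5, 6.1, 4.2, 4, 3.9
The 2 values of 8.5 occupy positions 2–3 → average rank (2+3)/2 = 2.5.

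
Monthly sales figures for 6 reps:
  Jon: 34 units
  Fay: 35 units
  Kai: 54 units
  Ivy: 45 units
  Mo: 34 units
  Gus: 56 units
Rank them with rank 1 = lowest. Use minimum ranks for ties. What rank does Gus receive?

6

Sorted (ascending): 34, 34, 35, 45, 54, 56
The 2 values of 34 occupy positions 1–2 → each gets rank 1.
Gus has value 56 units → rank 6.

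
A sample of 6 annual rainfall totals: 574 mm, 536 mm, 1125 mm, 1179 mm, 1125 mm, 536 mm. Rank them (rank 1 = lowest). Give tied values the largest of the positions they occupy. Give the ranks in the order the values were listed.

3, 2, 5, 6, 5, 2

Sorted (ascending): 536, 536, 574, 1125, 1125, 1179
The 2 values of 536 occupy positions 1–2 → each gets rank 2.
The 2 values of 1125 occupy positions 4–5 → each gets rank 5.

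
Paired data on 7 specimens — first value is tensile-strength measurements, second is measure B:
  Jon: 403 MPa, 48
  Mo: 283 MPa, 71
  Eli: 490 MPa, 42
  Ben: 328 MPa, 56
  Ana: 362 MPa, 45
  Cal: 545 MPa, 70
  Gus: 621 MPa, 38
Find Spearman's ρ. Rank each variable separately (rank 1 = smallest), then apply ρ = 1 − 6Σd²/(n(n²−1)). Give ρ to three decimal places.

Ranks of variable 1: 4, 1, 5, 2, 3, 6, 7
Ranks of variable 2: 4, 7, 2, 5, 3, 6, 1
d = r₁ − r₂: 0, -6, 3, -3, 0, 0, 6
d²: 0, 36, 9, 9, 0, 0, 36; Σd² = 90
ρ = 1 − 6·90/(7·48) = 1 − 540/336 = -0.607

-0.607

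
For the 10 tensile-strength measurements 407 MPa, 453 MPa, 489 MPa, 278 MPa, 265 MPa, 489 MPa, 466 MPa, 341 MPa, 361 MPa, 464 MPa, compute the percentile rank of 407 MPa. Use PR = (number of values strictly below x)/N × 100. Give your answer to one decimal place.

40.0

N = 10.
Strictly below 407: 4. Equal to 407: 1.
PR = 4/10 × 100 = 40.0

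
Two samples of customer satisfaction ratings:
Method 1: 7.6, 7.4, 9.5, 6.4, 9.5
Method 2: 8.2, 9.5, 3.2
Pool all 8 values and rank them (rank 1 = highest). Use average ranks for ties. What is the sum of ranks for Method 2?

Sorted (descending): 9.5, 9.5, 9.5, 8.2, 7.6, 7.4, 6.4, 3.2
The 3 values of 9.5 occupy positions 1–3 → average rank 2.
Method 2 values → pooled ranks: 8.2→4, 9.5→2, 3.2→8
Rank sum = 4 + 2 + 8 = 14

14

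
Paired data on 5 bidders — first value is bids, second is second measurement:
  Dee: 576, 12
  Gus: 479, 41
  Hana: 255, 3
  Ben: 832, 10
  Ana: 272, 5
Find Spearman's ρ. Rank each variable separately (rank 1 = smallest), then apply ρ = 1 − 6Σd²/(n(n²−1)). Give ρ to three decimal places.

Ranks of variable 1: 4, 3, 1, 5, 2
Ranks of variable 2: 4, 5, 1, 3, 2
d = r₁ − r₂: 0, -2, 0, 2, 0
d²: 0, 4, 0, 4, 0; Σd² = 8
ρ = 1 − 6·8/(5·24) = 1 − 48/120 = 0.600

0.600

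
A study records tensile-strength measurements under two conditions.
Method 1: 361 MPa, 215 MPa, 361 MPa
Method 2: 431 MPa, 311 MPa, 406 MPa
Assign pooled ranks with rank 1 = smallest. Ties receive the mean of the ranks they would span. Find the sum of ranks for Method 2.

Sorted (ascending): 215, 311, 361, 361, 406, 431
The 2 values of 361 occupy positions 3–4 → average rank (3+4)/2 = 3.5.
Method 2 values → pooled ranks: 431→6, 311→2, 406→5
Rank sum = 6 + 2 + 5 = 13

13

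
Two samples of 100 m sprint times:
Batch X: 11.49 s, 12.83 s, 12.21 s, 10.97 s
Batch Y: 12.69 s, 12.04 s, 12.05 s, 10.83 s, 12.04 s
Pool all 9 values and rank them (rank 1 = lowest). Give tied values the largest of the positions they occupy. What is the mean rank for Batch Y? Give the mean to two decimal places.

5.00

Sorted (ascending): 10.83, 10.97, 11.49, 12.04, 12.04, 12.05, 12.21, 12.69, 12.83
The 2 values of 12.04 occupy positions 4–5 → each gets rank 5.
Batch Y values → pooled ranks: 12.69→8, 12.04→5, 12.05→6, 10.83→1, 12.04→5
Mean rank = (8 + 5 + 6 + 1 + 5) / 5 = 5.00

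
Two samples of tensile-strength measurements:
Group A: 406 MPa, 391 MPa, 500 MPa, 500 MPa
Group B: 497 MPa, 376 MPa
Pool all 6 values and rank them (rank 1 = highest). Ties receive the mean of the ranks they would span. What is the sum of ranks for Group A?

12

Sorted (descending): 500, 500, 497, 406, 391, 376
The 2 values of 500 occupy positions 1–2 → average rank (1+2)/2 = 1.5.
Group A values → pooled ranks: 406→4, 391→5, 500→1.5, 500→1.5
Rank sum = 4 + 5 + 1.5 + 1.5 = 12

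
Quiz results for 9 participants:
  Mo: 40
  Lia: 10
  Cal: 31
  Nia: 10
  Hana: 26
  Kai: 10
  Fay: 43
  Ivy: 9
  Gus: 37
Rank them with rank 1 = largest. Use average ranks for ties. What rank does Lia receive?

7

Sorted (descending): 43, 40, 37, 31, 26, 10, 10, 10, 9
The 3 values of 10 occupy positions 6–8 → average rank 7.
Lia has value 10 → rank 7.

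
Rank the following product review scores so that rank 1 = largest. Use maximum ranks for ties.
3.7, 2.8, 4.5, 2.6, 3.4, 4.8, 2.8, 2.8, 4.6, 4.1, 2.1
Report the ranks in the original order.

5, 9, 3, 10, 6, 1, 9, 9, 2, 4, 11

Sorted (descending): 4.8, 4.6, 4.5, 4.1, 3.7, 3.4, 2.8, 2.8, 2.8, 2.6, 2.1
The 3 values of 2.8 occupy positions 7–9 → each gets rank 9.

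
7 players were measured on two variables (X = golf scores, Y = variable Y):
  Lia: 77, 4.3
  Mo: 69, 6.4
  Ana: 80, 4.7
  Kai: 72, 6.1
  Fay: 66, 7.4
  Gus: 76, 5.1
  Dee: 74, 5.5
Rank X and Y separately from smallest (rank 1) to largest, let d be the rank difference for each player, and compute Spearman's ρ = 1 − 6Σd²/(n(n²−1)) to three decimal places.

-0.964

Ranks of variable 1: 6, 2, 7, 3, 1, 5, 4
Ranks of variable 2: 1, 6, 2, 5, 7, 3, 4
d = r₁ − r₂: 5, -4, 5, -2, -6, 2, 0
d²: 25, 16, 25, 4, 36, 4, 0; Σd² = 110
ρ = 1 − 6·110/(7·48) = 1 − 660/336 = -0.964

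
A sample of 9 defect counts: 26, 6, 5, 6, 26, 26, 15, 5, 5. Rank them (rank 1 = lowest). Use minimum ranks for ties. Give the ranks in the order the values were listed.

7, 4, 1, 4, 7, 7, 6, 1, 1

Sorted (ascending): 5, 5, 5, 6, 6, 15, 26, 26, 26
The 3 values of 5 occupy positions 1–3 → each gets rank 1.
The 2 values of 6 occupy positions 4–5 → each gets rank 4.
The 3 values of 26 occupy positions 7–9 → each gets rank 7.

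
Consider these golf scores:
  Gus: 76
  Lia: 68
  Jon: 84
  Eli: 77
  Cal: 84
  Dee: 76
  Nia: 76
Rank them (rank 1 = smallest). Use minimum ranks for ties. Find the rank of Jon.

Sorted (ascending): 68, 76, 76, 76, 77, 84, 84
The 3 values of 76 occupy positions 2–4 → each gets rank 2.
The 2 values of 84 occupy positions 6–7 → each gets rank 6.
Jon has value 84 → rank 6.

6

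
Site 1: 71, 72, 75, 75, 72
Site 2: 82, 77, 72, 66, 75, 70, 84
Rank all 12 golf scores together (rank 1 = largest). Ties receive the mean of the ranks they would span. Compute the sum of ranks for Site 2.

Sorted (descending): 84, 82, 77, 75, 75, 75, 72, 72, 72, 71, 70, 66
The 3 values of 75 occupy positions 4–6 → average rank 5.
The 3 values of 72 occupy positions 7–9 → average rank 8.
Site 2 values → pooled ranks: 82→2, 77→3, 72→8, 66→12, 75→5, 70→11, 84→1
Rank sum = 2 + 3 + 8 + 12 + 5 + 11 + 1 = 42

42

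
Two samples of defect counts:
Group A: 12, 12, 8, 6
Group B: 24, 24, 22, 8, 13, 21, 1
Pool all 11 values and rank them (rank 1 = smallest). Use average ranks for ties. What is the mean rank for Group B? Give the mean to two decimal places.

7.07

Sorted (ascending): 1, 6, 8, 8, 12, 12, 13, 21, 22, 24, 24
The 2 values of 8 occupy positions 3–4 → average rank (3+4)/2 = 3.5.
The 2 values of 12 occupy positions 5–6 → average rank (5+6)/2 = 5.5.
The 2 values of 24 occupy positions 10–11 → average rank (10+11)/2 = 10.5.
Group B values → pooled ranks: 24→10.5, 24→10.5, 22→9, 8→3.5, 13→7, 21→8, 1→1
Mean rank = (10.5 + 10.5 + 9 + 3.5 + 7 + 8 + 1) / 7 = 7.07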